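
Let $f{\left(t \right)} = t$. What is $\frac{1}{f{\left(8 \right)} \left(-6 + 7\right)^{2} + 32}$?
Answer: $\frac{1}{40} \approx 0.025$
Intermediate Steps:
$\frac{1}{f{\left(8 \right)} \left(-6 + 7\right)^{2} + 32} = \frac{1}{8 \left(-6 + 7\right)^{2} + 32} = \frac{1}{8 \cdot 1^{2} + 32} = \frac{1}{8 \cdot 1 + 32} = \frac{1}{8 + 32} = \frac{1}{40}$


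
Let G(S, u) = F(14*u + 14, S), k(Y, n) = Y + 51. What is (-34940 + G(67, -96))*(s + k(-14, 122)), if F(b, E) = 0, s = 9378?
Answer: -328960100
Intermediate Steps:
k(Y, n) = 51 + Y
G(S, u) = 0
(-34940 + G(67, -96))*(s + k(-14, 122)) = (-34940 + 0)*(9378 + (51 - 14)) = -34940*(9378 + 37) = -34940*9415 = -328960100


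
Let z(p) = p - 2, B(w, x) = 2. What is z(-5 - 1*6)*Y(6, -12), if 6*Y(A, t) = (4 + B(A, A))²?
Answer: -78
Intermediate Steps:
z(p) = -2 + p
Y(A, t) = 6 (Y(A, t) = (4 + 2)²/6 = (⅙)*6² = (⅙)*36 = 6)
z(-5 - 1*6)*Y(6, -12) = (-2 + (-5 - 1*6))*6 = (-2 + (-5 - 6))*6 = (-2 - 11)*6 = -13*6 = -78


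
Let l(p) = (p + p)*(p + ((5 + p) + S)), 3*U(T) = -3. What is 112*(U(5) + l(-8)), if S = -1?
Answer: 21392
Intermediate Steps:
U(T) = -1 (U(T) = (1/3)*(-3) = -1)
l(p) = 2*p*(4 + 2*p) (l(p) = (p + p)*(p + ((5 + p) - 1)) = (2*p)*(p + (4 + p)) = (2*p)*(4 + 2*p) = 2*p*(4 + 2*p))
112*(U(5) + l(-8)) = 112*(-1 + 4*(-8)*(2 - 8)) = 112*(-1 + 4*(-8)*(-6)) = 112*(-1 + 192) = 112*191 = 21392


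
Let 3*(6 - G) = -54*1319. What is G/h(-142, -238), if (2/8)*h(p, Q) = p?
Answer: -5937/142 ≈ -41.810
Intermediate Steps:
h(p, Q) = 4*p
G = 23748 (G = 6 - (-18)*1319 = 6 - 1/3*(-71226) = 6 + 23742 = 23748)
G/h(-142, -238) = 23748/((4*(-142))) = 23748/(-568) = 23748*(-1/568) = -5937/142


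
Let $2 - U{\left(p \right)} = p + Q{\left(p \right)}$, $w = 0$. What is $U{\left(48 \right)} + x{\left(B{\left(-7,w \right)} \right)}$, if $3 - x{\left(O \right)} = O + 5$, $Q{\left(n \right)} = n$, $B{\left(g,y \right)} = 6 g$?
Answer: $-54$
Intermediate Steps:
$U{\left(p \right)} = 2 - 2 p$ ($U{\left(p \right)} = 2 - \left(p + p\right) = 2 - 2 p$)
$x{\left(O \right)} = -2 - O$ ($x{\left(O \right)} = 3 - \left(O + 5\right) = 3 - \left(5 + O\right) = -2 - O$)
$U{\left(48 \right)} + x{\left(B{\left(-7,w \right)} \right)} = \left(2 - 96\right) - \left(2 + 6 \left(-7\right)\right) = \left(2 - 96\right) - -40 = -94 + \left(-2 + 42\right) = -94 + 40 = -54$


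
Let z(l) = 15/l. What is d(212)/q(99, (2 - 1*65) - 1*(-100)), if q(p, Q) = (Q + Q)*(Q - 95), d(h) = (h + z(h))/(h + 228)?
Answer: -44959/400357760 ≈ -0.00011230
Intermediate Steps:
d(h) = (h + 15/h)/(228 + h) (d(h) = (h + 15/h)/(h + 228) = (h + 15/h)/(228 + h))
q(p, Q) = 2*Q*(-95 + Q) (q(p, Q) = (2*Q)*(-95 + Q) = 2*Q*(-95 + Q))
d(212)/q(99, (2 - 1*65) - 1*(-100)) = ((15 + 212**2)/(212*(228 + 212)))/((2*((2 - 1*65) - 1*(-100))*(-95 + ((2 - 1*65) - 1*(-100))))) = ((1/212)*(15 + 44944)/440)/((2*((2 - 65) + 100)*(-95 + ((2 - 65) + 100)))) = ((1/212)*(1/440)*44959)/((2*(-63 + 100)*(-95 + (-63 + 100)))) = 44959/(93280*((2*37*(-95 + 37)))) = 44959/(93280*((2*37*(-58)))) = (44959/93280)/(-4292) = (44959/93280)*(-1/4292) = -44959/400357760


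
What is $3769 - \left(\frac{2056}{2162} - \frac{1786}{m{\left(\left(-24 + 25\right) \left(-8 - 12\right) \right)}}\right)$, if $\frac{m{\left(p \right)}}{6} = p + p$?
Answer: $\frac{487825987}{129720} \approx 3760.6$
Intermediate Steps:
$m{\left(p \right)} = 12 p$ ($m{\left(p \right)} = 6 \left(p + p\right) = 6 \cdot 2 p = 12 p$)
$3769 - \left(\frac{2056}{2162} - \frac{1786}{m{\left(\left(-24 + 25\right) \left(-8 - 12\right) \right)}}\right) = 3769 - \left(\frac{2056}{2162} - \frac{1786}{12 \left(-24 + 25\right) \left(-8 - 12\right)}\right) = 3769 - \left(2056 \cdot \frac{1}{2162} - \frac{1786}{12 \cdot 1 \left(-20\right)}\right) = 3769 - \left(\frac{1028}{1081} - \frac{1786}{12 \left(-20\right)}\right) = 3769 - \left(\frac{1028}{1081} - \frac{1786}{-240}\right) = 3769 - \left(\frac{1028}{1081} - - \frac{893}{120}\right) = 3769 - \left(\frac{1028}{1081} + \frac{893}{120}\right) = 3769 - \frac{1088693}{129720} = \frac{487825987}{129720}$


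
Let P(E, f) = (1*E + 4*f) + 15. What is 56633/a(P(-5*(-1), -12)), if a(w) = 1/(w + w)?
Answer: -3171448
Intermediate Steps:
P(E, f) = 15 + E + 4*f (P(E, f) = (E + 4*f) + 15 = 15 + E + 4*f)
a(w) = 1/(2*w)
56633/a(P(-5*(-1), -12)) = 56633/((1/(2*(15 - 5*(-1) + 4*(-12))))) = 56633/((1/(2*(15 + 5 - 48)))) = 56633/(((½)/(-28))) = 56633/(((½)*(-1/28))) = 56633/(-1/56) = 56633*(-56) = -3171448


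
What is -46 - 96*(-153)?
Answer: 14642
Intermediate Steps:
-46 - 96*(-153) = -46 + 14688 = 14642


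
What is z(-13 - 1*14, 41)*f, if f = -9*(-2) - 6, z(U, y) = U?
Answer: -324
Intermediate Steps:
f = 12 (f = 18 - 6 = 12)
z(-13 - 1*14, 41)*f = (-13 - 1*14)*12 = (-13 - 14)*12 = -27*12 = -324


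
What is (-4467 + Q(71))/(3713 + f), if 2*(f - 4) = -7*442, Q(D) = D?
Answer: -314/155 ≈ -2.0258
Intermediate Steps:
f = -1543 (f = 4 + (-7*442)/2 = 4 + (1/2)*(-3094) = 4 - 1547 = -1543)
(-4467 + Q(71))/(3713 + f) = (-4467 + 71)/(3713 - 1543) = -4396/2170 = -4396*1/2170 = -314/155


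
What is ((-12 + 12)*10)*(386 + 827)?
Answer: 0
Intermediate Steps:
((-12 + 12)*10)*(386 + 827) = (0*10)*1213 = 0*1213 = 0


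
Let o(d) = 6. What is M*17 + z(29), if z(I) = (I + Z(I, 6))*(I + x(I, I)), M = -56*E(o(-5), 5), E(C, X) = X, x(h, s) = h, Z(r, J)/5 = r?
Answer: 5332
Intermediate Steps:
Z(r, J) = 5*r
M = -280 (M = -56*5 = -280)
z(I) = 12*I² (z(I) = (I + 5*I)*(I + I) = (6*I)*(2*I) = 12*I²)
M*17 + z(29) = -280*17 + 12*29² = -4760 + 12*841 = -4760 + 10092 = 5332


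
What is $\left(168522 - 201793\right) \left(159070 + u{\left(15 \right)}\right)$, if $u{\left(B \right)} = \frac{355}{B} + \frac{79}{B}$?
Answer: $- \frac{79400709164}{15} \approx -5.2934 \cdot 10^{9}$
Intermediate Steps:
$u{\left(B \right)} = \frac{434}{B}$
$\left(168522 - 201793\right) \left(159070 + u{\left(15 \right)}\right) = \left(168522 - 201793\right) \left(159070 + \frac{434}{15}\right) = - 33271 \left(159070 + 434 \cdot \frac{1}{15}\right) = - 33271 \left(159070 + \frac{434}{15}\right) = \left(-33271\right) \frac{2386484}{15} = - \frac{79400709164}{15}$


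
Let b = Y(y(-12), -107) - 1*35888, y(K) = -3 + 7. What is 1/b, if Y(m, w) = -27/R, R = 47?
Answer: -47/1686763 ≈ -2.7864e-5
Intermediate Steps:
y(K) = 4
Y(m, w) = -27/47
b = -1686763/47 (b = -27/47 - 1*35888 = -27/47 - 35888 = -1686763/47 ≈ -35889.)
1/b = 1/(-1686763/47) = -47/1686763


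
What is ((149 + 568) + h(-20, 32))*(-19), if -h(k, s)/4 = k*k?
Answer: 16777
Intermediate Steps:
h(k, s) = -4*k² (h(k, s) = -4*k*k = -4*k²)
((149 + 568) + h(-20, 32))*(-19) = ((149 + 568) - 4*(-20)²)*(-19) = (717 - 4*400)*(-19) = (717 - 1600)*(-19) = -883*(-19) = 16777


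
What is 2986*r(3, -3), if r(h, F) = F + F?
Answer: -17916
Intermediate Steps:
r(h, F) = 2*F
2986*r(3, -3) = 2986*(2*(-3)) = 2986*(-6) = -17916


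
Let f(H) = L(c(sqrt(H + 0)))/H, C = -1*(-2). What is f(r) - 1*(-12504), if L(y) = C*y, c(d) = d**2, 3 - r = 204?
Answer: 12506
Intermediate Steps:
r = -201 (r = 3 - 1*204 = 3 - 204 = -201)
C = 2
L(y) = 2*y
f(H) = 2 (f(H) = (2*(sqrt(H + 0))**2)/H = (2*(sqrt(H))**2)/H = (2*H)/H = 2)
f(r) - 1*(-12504) = 2 - 1*(-12504) = 2 + 12504 = 12506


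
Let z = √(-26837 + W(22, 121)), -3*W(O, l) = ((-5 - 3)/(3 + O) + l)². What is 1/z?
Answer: -25*I*√11141562/14855416 ≈ -0.0056173*I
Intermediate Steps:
W(O, l) = -(l - 8/(3 + O))²/3 (W(O, l) = -((-5 - 3)/(3 + O) + l)²/3 = -(-8/(3 + O) + l)²/3 = -(l - 8/(3 + O))²/3)
z = 4*I*√11141562/75 (z = √(-26837 - (-8 + 3*121 + 22*121)²/(3*(3 + 22)²)) = √(-26837 - ⅓*(-8 + 363 + 2662)²/25²) = √(-26837 - ⅓*1/625*3017²) = √(-26837 - ⅓*1/625*9102289) = √(-26837 - 9102289/1875) = √(-59421664/1875) = 4*I*√11141562/75 ≈ 178.02*I)
1/z = 1/(4*I*√11141562/75) = -25*I*√11141562/14855416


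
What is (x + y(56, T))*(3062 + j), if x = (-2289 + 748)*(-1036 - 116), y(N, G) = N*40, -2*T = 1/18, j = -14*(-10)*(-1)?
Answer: 5193773184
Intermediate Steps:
j = -140 (j = 140*(-1) = -140)
T = -1/36 (T = -½/18 = -½*1/18 = -1/36 ≈ -0.027778)
y(N, G) = 40*N
x = 1775232 (x = -1541*(-1152) = 1775232)
(x + y(56, T))*(3062 + j) = (1775232 + 40*56)*(3062 - 140) = (1775232 + 2240)*2922 = 1777472*2922 = 5193773184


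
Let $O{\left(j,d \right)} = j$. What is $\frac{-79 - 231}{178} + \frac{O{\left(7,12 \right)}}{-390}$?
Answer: $- \frac{61073}{34710} \approx -1.7595$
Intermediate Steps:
$\frac{-79 - 231}{178} + \frac{O{\left(7,12 \right)}}{-390} = \frac{-79 - 231}{178} + \frac{7}{-390} = \left(-310\right) \frac{1}{178} + 7 \left(- \frac{1}{390}\right) = - \frac{155}{89} - \frac{7}{390} = - \frac{61073}{34710}$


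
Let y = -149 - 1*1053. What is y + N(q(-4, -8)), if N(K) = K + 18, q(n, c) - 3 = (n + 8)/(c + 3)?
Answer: -5909/5 ≈ -1181.8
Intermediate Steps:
q(n, c) = 3 + (8 + n)/(3 + c) (q(n, c) = 3 + (n + 8)/(c + 3) = 3 + (8 + n)/(3 + c))
N(K) = 18 + K
y = -1202 (y = -149 - 1053 = -1202)
y + N(q(-4, -8)) = -1202 + (18 + (17 - 4 + 3*(-8))/(3 - 8)) = -1202 + (18 + (17 - 4 - 24)/(-5)) = -1202 + (18 - ⅕*(-11)) = -1202 + (18 + 11/5) = -1202 + 101/5 = -5909/5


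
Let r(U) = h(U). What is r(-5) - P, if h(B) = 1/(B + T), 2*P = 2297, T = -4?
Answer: -20675/18 ≈ -1148.6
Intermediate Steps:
P = 2297/2 (P = (½)*2297 = 2297/2 ≈ 1148.5)
h(B) = 1/(-4 + B) (h(B) = 1/(B - 4) = 1/(-4 + B))
r(U) = 1/(-4 + U)
r(-5) - P = 1/(-4 - 5) - 1*2297/2 = 1/(-9) - 2297/2 = -⅑ - 2297/2 = -20675/18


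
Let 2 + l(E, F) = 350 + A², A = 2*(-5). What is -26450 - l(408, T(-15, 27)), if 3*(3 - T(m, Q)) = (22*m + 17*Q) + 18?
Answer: -26898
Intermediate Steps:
A = -10
T(m, Q) = -3 - 22*m/3 - 17*Q/3 (T(m, Q) = 3 - ((22*m + 17*Q) + 18)/3 = 3 - ((17*Q + 22*m) + 18)/3 = 3 - (18 + 17*Q + 22*m)/3 = 3 + (-6 - 22*m/3 - 17*Q/3) = -3 - 22*m/3 - 17*Q/3)
l(E, F) = 448 (l(E, F) = -2 + (350 + (-10)²) = -2 + (350 + 100) = -2 + 450 = 448)
-26450 - l(408, T(-15, 27)) = -26450 - 1*448 = -26450 - 448 = -26898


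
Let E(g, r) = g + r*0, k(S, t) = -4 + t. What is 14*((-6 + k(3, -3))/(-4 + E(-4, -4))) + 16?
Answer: 155/4 ≈ 38.750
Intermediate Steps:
E(g, r) = g (E(g, r) = g + 0 = g)
14*((-6 + k(3, -3))/(-4 + E(-4, -4))) + 16 = 14*((-6 + (-4 - 3))/(-4 - 4)) + 16 = 14*((-6 - 7)/(-8)) + 16 = 14*(-13*(-⅛)) + 16 = 14*(13/8) + 16 = 91/4 + 16 = 155/4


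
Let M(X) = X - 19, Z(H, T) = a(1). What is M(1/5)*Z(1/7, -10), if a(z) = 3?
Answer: -282/5 ≈ -56.400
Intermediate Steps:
Z(H, T) = 3
M(X) = -19 + X
M(1/5)*Z(1/7, -10) = (-19 + 1/5)*3 = (-19 + ⅕)*3 = -94/5*3 = -282/5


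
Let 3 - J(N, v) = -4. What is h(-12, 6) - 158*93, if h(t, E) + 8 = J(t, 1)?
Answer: -14695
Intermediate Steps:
J(N, v) = 7 (J(N, v) = 3 - 1*(-4) = 3 + 4 = 7)
h(t, E) = -1 (h(t, E) = -8 + 7 = -1)
h(-12, 6) - 158*93 = -1 - 158*93 = -1 - 14694 = -14695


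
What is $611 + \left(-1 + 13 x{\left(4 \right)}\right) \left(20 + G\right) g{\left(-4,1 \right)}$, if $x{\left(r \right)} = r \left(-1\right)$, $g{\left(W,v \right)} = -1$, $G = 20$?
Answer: $2731$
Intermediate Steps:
$x{\left(r \right)} = - r$
$611 + \left(-1 + 13 x{\left(4 \right)}\right) \left(20 + G\right) g{\left(-4,1 \right)} = 611 + \left(-1 + 13 \left(\left(-1\right) 4\right)\right) \left(20 + 20\right) \left(-1\right) = 611 + \left(-1 + 13 \left(-4\right)\right) 40 \left(-1\right) = 611 + \left(-1 - 52\right) \left(-40\right) = 611 - -2120 = 611 + 2120 = 2731$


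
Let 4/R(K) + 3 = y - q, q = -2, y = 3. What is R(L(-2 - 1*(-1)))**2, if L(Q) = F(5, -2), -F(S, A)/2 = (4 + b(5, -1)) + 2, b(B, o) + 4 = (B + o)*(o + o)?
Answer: 4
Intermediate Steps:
b(B, o) = -4 + 2*o*(B + o) (b(B, o) = -4 + (B + o)*(o + o) = -4 + (B + o)*(2*o) = -4 + 2*o*(B + o))
F(S, A) = 12 (F(S, A) = -2*((4 + (-4 + 2*(-1)**2 + 2*5*(-1))) + 2) = -2*((4 + (-4 + 2*1 - 10)) + 2) = -2*((4 + (-4 + 2 - 10)) + 2) = -2*((4 - 12) + 2) = -2*(-8 + 2) = -2*(-6) = 12)
L(Q) = 12
R(K) = 2 (R(K) = 4/(-3 + (3 - 1*(-2))) = 4/(-3 + (3 + 2)) = 4/(-3 + 5) = 4/2 = 4*(1/2) = 2)
R(L(-2 - 1*(-1)))**2 = 2**2 = 4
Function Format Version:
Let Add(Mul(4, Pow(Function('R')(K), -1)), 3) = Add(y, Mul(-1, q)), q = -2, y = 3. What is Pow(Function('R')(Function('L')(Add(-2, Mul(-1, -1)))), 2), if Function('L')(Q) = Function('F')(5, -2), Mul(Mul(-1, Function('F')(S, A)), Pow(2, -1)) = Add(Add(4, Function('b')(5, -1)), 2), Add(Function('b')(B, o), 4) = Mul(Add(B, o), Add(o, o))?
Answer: 4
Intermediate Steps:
Function('b')(B, o) = Add(-4, Mul(2, o, Add(B, o))) (Function('b')(B, o) = Add(-4, Mul(Add(B, o), Add(o, o))) = Add(-4, Mul(Add(B, o), Mul(2, o))) = Add(-4, Mul(2, o, Add(B, o))))
Function('F')(S, A) = 12 (Function('F')(S, A) = Mul(-2, Add(Add(4, Add(-4, Mul(2, Pow(-1, 2)), Mul(2, 5, -1))), 2)) = Mul(-2, Add(Add(4, Add(-4, Mul(2, 1), -10)), 2)) = Mul(-2, Add(Add(4, Add(-4, 2, -10)), 2)) = Mul(-2, Add(Add(4, -12), 2)) = Mul(-2, Add(-8, 2)) = Mul(-2, -6) = 12)
Function('L')(Q) = 12
Function('R')(K) = 2 (Function('R')(K) = Mul(4, Pow(Add(-3, Add(3, Mul(-1, -2))), -1)) = Mul(4, Pow(Add(-3, Add(3, 2)), -1)) = Mul(4, Pow(Add(-3, 5), -1)) = Mul(4, Pow(2, -1)) = Mul(4, Rational(1, 2)) = 2)
Pow(Function('R')(Function('L')(Add(-2, Mul(-1, -1)))), 2) = Pow(2, 2) = 4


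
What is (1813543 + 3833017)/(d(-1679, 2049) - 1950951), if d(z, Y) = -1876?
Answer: -5646560/1952827 ≈ -2.8915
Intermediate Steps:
(1813543 + 3833017)/(d(-1679, 2049) - 1950951) = (1813543 + 3833017)/(-1876 - 1950951) = 5646560/(-1952827) = 5646560*(-1/1952827) = -5646560/1952827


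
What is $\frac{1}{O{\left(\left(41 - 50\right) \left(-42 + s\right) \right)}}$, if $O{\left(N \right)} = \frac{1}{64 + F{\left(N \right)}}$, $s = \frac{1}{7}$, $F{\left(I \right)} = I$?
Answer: $\frac{3085}{7} \approx 440.71$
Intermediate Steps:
$s = \frac{1}{7} \approx 0.14286$
$O{\left(N \right)} = \frac{1}{64 + N}$
$\frac{1}{O{\left(\left(41 - 50\right) \left(-42 + s\right) \right)}} = \frac{1}{\frac{1}{64 + \left(41 - 50\right) \left(-42 + \frac{1}{7}\right)}} = \frac{1}{\frac{1}{64 - - \frac{2637}{7}}} = \frac{1}{\frac{1}{64 + \frac{2637}{7}}} = \frac{1}{\frac{1}{\frac{3085}{7}}} = \frac{1}{\frac{7}{3085}} = \frac{3085}{7}$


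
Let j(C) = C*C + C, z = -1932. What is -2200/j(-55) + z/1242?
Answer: -62/27 ≈ -2.2963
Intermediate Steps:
j(C) = C + C² (j(C) = C² + C = C + C²)
-2200/j(-55) + z/1242 = -2200*(-1/(55*(1 - 55))) - 1932/1242 = -2200/((-55*(-54))) - 1932*1/1242 = -2200/2970 - 14/9 = -2200*1/2970 - 14/9 = -20/27 - 14/9 = -62/27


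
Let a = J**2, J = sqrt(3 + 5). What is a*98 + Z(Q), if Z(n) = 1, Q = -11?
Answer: 785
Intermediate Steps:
J = 2*sqrt(2) (J = sqrt(8) = 2*sqrt(2) ≈ 2.8284)
a = 8 (a = (2*sqrt(2))**2 = 8)
a*98 + Z(Q) = 8*98 + 1 = 784 + 1 = 785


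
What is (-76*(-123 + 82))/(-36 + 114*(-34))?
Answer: -779/978 ≈ -0.79652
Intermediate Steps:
(-76*(-123 + 82))/(-36 + 114*(-34)) = (-76*(-41))/(-36 - 3876) = 3116/(-3912) = 3116*(-1/3912) = -779/978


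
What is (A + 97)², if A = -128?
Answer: 961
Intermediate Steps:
(A + 97)² = (-128 + 97)² = (-31)² = 961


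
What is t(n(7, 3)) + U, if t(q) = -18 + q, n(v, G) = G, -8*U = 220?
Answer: -85/2 ≈ -42.500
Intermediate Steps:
U = -55/2 (U = -⅛*220 = -55/2 ≈ -27.500)
t(n(7, 3)) + U = (-18 + 3) - 55/2 = -15 - 55/2 = -85/2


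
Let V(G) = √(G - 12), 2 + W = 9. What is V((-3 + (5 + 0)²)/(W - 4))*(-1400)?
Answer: -1400*I*√42/3 ≈ -3024.3*I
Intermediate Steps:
W = 7 (W = -2 + 9 = 7)
V(G) = √(-12 + G)
V((-3 + (5 + 0)²)/(W - 4))*(-1400) = √(-12 + (-3 + (5 + 0)²)/(7 - 4))*(-1400) = √(-12 + (-3 + 5²)/3)*(-1400) = √(-12 + (-3 + 25)*(⅓))*(-1400) = √(-12 + 22*(⅓))*(-1400) = √(-12 + 22/3)*(-1400) = √(-14/3)*(-1400) = (I*√42/3)*(-1400) = -1400*I*√42/3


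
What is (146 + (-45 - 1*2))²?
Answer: 9801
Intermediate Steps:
(146 + (-45 - 1*2))² = (146 + (-45 - 2))² = (146 - 47)² = 99² = 9801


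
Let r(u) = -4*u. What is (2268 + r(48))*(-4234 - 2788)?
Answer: -14577672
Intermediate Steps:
(2268 + r(48))*(-4234 - 2788) = (2268 - 4*48)*(-4234 - 2788) = (2268 - 192)*(-7022) = 2076*(-7022) = -14577672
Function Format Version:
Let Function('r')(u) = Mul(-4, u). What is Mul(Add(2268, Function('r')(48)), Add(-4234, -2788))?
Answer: -14577672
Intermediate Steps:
Mul(Add(2268, Function('r')(48)), Add(-4234, -2788)) = Mul(Add(2268, Mul(-4, 48)), Add(-4234, -2788)) = Mul(Add(2268, -192), -7022) = Mul(2076, -7022) = -14577672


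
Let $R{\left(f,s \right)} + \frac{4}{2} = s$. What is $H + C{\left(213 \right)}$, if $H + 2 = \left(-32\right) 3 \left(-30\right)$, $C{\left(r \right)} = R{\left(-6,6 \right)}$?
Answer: $2882$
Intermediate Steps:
$R{\left(f,s \right)} = -2 + s$
$C{\left(r \right)} = 4$ ($C{\left(r \right)} = -2 + 6 = 4$)
$H = 2878$ ($H = -2 + \left(-32\right) 3 \left(-30\right) = -2 - -2880 = -2 + 2880 = 2878$)
$H + C{\left(213 \right)} = 2878 + 4 = 2882$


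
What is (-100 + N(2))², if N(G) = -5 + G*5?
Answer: 9025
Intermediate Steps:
N(G) = -5 + 5*G
(-100 + N(2))² = (-100 + (-5 + 5*2))² = (-100 + (-5 + 10))² = (-100 + 5)² = (-95)² = 9025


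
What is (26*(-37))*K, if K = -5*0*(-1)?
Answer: 0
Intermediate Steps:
K = 0 (K = 0*(-1) = 0)
(26*(-37))*K = (26*(-37))*0 = -962*0 = 0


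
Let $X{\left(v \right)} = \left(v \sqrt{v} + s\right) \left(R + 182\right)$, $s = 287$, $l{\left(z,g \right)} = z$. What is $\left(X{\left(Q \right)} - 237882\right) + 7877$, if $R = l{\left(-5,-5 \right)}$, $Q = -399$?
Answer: $-179206 - 70623 i \sqrt{399} \approx -1.7921 \cdot 10^{5} - 1.4107 \cdot 10^{6} i$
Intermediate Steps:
$R = -5$
$X{\left(v \right)} = 50799 + 177 v^{\frac{3}{2}}$ ($X{\left(v \right)} = \left(v \sqrt{v} + 287\right) \left(-5 + 182\right) = \left(v^{\frac{3}{2}} + 287\right) 177 = \left(287 + v^{\frac{3}{2}}\right) 177 = 50799 + 177 v^{\frac{3}{2}}$)
$\left(X{\left(Q \right)} - 237882\right) + 7877 = \left(\left(50799 + 177 \left(-399\right)^{\frac{3}{2}}\right) - 237882\right) + 7877 = \left(\left(50799 + 177 \left(- 399 i \sqrt{399}\right)\right) - 237882\right) + 7877 = \left(\left(50799 - 70623 i \sqrt{399}\right) - 237882\right) + 7877 = \left(-187083 - 70623 i \sqrt{399}\right) + 7877 = -179206 - 70623 i \sqrt{399}$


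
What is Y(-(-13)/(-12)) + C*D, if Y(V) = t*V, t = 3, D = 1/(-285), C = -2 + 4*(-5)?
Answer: -3617/1140 ≈ -3.1728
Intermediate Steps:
C = -22 (C = -2 - 20 = -22)
D = -1/285 ≈ -0.0035088
Y(V) = 3*V
Y(-(-13)/(-12)) + C*D = 3*(-(-13)/(-12)) - 22*(-1/285) = 3*(-(-13)*(-1)/12) + 22/285 = 3*(-1*13/12) + 22/285 = 3*(-13/12) + 22/285 = -13/4 + 22/285 = -3617/1140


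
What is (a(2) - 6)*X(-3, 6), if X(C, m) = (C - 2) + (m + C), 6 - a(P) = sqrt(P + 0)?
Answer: 2*sqrt(2) ≈ 2.8284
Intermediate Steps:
a(P) = 6 - sqrt(P) (a(P) = 6 - sqrt(P + 0) = 6 - sqrt(P))
X(C, m) = -2 + m + 2*C (X(C, m) = (-2 + C) + (C + m) = -2 + m + 2*C)
(a(2) - 6)*X(-3, 6) = ((6 - sqrt(2)) - 6)*(-2 + 6 + 2*(-3)) = (-sqrt(2))*(-2 + 6 - 6) = -sqrt(2)*(-2) = 2*sqrt(2)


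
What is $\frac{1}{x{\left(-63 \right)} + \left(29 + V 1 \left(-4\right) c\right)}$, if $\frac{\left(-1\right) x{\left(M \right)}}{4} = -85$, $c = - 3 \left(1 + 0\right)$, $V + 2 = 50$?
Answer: $\frac{1}{945} \approx 0.0010582$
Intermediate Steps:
$V = 48$ ($V = -2 + 50 = 48$)
$c = -3$ ($c = \left(-3\right) 1 = -3$)
$x{\left(M \right)} = 340$ ($x{\left(M \right)} = \left(-4\right) \left(-85\right) = 340$)
$\frac{1}{x{\left(-63 \right)} + \left(29 + V 1 \left(-4\right) c\right)} = \frac{1}{340 + \left(29 + 48 \cdot 1 \left(-4\right) \left(-3\right)\right)} = \frac{1}{340 + \left(29 + 48 \left(\left(-4\right) \left(-3\right)\right)\right)} = \frac{1}{340 + \left(29 + 48 \cdot 12\right)} = \frac{1}{340 + \left(29 + 576\right)} = \frac{1}{340 + 605} = \frac{1}{945}$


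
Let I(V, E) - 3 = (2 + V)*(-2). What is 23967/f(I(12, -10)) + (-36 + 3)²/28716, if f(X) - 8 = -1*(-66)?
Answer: 114719493/354164 ≈ 323.92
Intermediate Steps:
I(V, E) = -1 - 2*V (I(V, E) = 3 + (2 + V)*(-2) = 3 + (-4 - 2*V) = -1 - 2*V)
f(X) = 74 (f(X) = 8 - 1*(-66) = 8 + 66 = 74)
23967/f(I(12, -10)) + (-36 + 3)²/28716 = 23967/74 + (-36 + 3)²/28716 = 23967*(1/74) + (-33)²*(1/28716) = 23967/74 + 1089*(1/28716) = 23967/74 + 363/9572 = 114719493/354164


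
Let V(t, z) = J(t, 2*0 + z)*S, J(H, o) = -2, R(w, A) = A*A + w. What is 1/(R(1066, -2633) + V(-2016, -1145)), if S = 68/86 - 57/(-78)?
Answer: 559/3875967344 ≈ 1.4422e-7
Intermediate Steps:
R(w, A) = w + A² (R(w, A) = A² + w = w + A²)
S = 1701/1118 (S = 68*(1/86) - 57*(-1/78) = 34/43 + 19/26 = 1701/1118 ≈ 1.5215)
V(t, z) = -1701/559 (V(t, z) = -2*1701/1118 = -1701/559)
1/(R(1066, -2633) + V(-2016, -1145)) = 1/((1066 + (-2633)²) - 1701/559) = 1/((1066 + 6932689) - 1701/559) = 1/(6933755 - 1701/559) = 1/(3875967344/559) = 559/3875967344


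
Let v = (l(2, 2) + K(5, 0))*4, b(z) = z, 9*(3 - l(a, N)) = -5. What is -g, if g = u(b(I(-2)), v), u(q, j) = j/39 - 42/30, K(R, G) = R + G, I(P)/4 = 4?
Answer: 917/1755 ≈ 0.52251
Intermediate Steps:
I(P) = 16 (I(P) = 4*4 = 16)
K(R, G) = G + R
l(a, N) = 32/9 (l(a, N) = 3 - 1/9*(-5) = 3 + 5/9 = 32/9)
v = 308/9 (v = (32/9 + (0 + 5))*4 = (32/9 + 5)*4 = (77/9)*4 = 308/9 ≈ 34.222)
u(q, j) = -7/5 + j/39 (u(q, j) = j*(1/39) - 42*1/30 = j/39 - 7/5 = -7/5 + j/39)
g = -917/1755 (g = -7/5 + (1/39)*(308/9) = -7/5 + 308/351 = -917/1755 ≈ -0.52251)
-g = -1*(-917/1755) = 917/1755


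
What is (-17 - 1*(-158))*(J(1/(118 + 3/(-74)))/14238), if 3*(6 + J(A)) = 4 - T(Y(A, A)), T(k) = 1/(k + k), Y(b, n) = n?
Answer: -72521/301032 ≈ -0.24091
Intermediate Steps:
T(k) = 1/(2*k)
J(A) = -14/3 - 1/(6*A) (J(A) = -6 + (4 - 1/(2*A))/3 = -6 + (4/3 - 1/(6*A)) = -14/3 - 1/(6*A))
(-17 - 1*(-158))*(J(1/(118 + 3/(-74)))/14238) = (-17 - 1*(-158))*(((-1 - 28/(118 + 3/(-74)))/(6*(1/(118 + 3/(-74)))))/14238) = (-17 + 158)*(((-1 - 28/(118 + 3*(-1/74)))/(6*(1/(118 + 3*(-1/74)))))*(1/14238)) = 141*(((-1 - 28/(118 - 3/74))/(6*(1/(118 - 3/74))))*(1/14238)) = 141*(((-1 - 28/8729/74)/(6*(1/(8729/74))))*(1/14238)) = 141*(((-1 - 28*74/8729)/(6*(74/8729)))*(1/14238)) = 141*(((⅙)*(8729/74)*(-1 - 296/1247))*(1/14238)) = 141*(((⅙)*(8729/74)*(-1543/1247))*(1/14238)) = 141*(-10801/444*1/14238) = 141*(-1543/903096) = -72521/301032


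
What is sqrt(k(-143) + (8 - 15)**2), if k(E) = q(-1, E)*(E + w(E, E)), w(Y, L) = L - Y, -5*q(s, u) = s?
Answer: sqrt(510)/5 ≈ 4.5166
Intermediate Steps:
q(s, u) = -s/5
k(E) = E/5 (k(E) = (-1/5*(-1))*(E + (E - E)) = (E + 0)/5 = E/5)
sqrt(k(-143) + (8 - 15)**2) = sqrt((1/5)*(-143) + (8 - 15)**2) = sqrt(-143/5 + (-7)**2) = sqrt(-143/5 + 49) = sqrt(102/5) = sqrt(510)/5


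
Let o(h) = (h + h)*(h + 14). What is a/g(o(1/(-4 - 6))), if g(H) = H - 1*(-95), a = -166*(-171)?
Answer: 473100/1537 ≈ 307.81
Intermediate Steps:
a = 28386
o(h) = 2*h*(14 + h) (o(h) = (2*h)*(14 + h) = 2*h*(14 + h))
g(H) = 95 + H (g(H) = H + 95 = 95 + H)
a/g(o(1/(-4 - 6))) = 28386/(95 + 2*(14 + 1/(-4 - 6))/(-4 - 6)) = 28386/(95 + 2*(14 + 1/(-10))/(-10)) = 28386/(95 + 2*(-1/10)*(14 - 1/10)) = 28386/(95 + 2*(-1/10)*(139/10)) = 28386/(95 - 139/50) = 28386/(4611/50) = 28386*(50/4611) = 473100/1537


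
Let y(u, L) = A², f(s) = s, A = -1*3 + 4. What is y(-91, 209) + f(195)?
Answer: 196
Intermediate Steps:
A = 1 (A = -3 + 4 = 1)
y(u, L) = 1 (y(u, L) = 1² = 1)
y(-91, 209) + f(195) = 1 + 195 = 196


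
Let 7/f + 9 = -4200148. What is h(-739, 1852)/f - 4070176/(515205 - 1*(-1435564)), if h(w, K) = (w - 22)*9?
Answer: 56117528519959085/13655383 ≈ 4.1096e+9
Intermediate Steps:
f = -7/4200157 (f = 7/(-9 - 4200148) = 7/(-4200157) = 7*(-1/4200157) = -7/4200157 ≈ -1.6666e-6)
h(w, K) = -198 + 9*w (h(w, K) = (-22 + w)*9 = -198 + 9*w)
h(-739, 1852)/f - 4070176/(515205 - 1*(-1435564)) = (-198 + 9*(-739))/(-7/4200157) - 4070176/(515205 - 1*(-1435564)) = (-198 - 6651)*(-4200157/7) - 4070176/(515205 + 1435564) = -6849*(-4200157/7) - 4070176/1950769 = 28766875293/7 - 4070176*1/1950769 = 28766875293/7 - 4070176/1950769 = 56117528519959085/13655383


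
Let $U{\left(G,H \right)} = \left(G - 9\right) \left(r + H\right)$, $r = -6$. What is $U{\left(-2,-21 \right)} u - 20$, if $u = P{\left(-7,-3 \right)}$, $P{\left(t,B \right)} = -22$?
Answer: $-6554$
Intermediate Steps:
$u = -22$
$U{\left(G,H \right)} = \left(-9 + G\right) \left(-6 + H\right)$ ($U{\left(G,H \right)} = \left(G - 9\right) \left(-6 + H\right) = \left(-9 + G\right) \left(-6 + H\right)$)
$U{\left(-2,-21 \right)} u - 20 = \left(54 - -189 - -12 - -42\right) \left(-22\right) - 20 = \left(54 + 189 + 12 + 42\right) \left(-22\right) - 20 = 297 \left(-22\right) - 20 = -6534 - 20 = -6554$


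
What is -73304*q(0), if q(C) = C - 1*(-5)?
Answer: -366520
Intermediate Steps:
q(C) = 5 + C (q(C) = C + 5 = 5 + C)
-73304*q(0) = -73304*(5 + 0) = -73304*5 = -366520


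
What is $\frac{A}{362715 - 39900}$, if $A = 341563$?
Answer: $\frac{341563}{322815} \approx 1.0581$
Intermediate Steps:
$\frac{A}{362715 - 39900} = \frac{341563}{362715 - 39900} = \frac{341563}{322815}$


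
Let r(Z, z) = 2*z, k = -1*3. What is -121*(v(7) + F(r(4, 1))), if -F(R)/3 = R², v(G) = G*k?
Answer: 3993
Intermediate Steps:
k = -3
v(G) = -3*G (v(G) = G*(-3) = -3*G)
F(R) = -3*R²
-121*(v(7) + F(r(4, 1))) = -121*(-3*7 - 3*(2*1)²) = -121*(-21 - 3*2²) = -121*(-21 - 3*4) = -121*(-21 - 12) = -121*(-33) = 3993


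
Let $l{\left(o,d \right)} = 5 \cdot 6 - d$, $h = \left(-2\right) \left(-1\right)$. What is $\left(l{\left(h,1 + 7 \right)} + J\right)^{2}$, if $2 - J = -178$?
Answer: $40804$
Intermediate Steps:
$J = 180$ ($J = 2 - -178 = 2 + 178 = 180$)
$h = 2$
$l{\left(o,d \right)} = 30 - d$
$\left(l{\left(h,1 + 7 \right)} + J\right)^{2} = \left(\left(30 - \left(1 + 7\right)\right) + 180\right)^{2} = \left(\left(30 - 8\right) + 180\right)^{2} = \left(22 + 180\right)^{2} = 202^{2} = 40804$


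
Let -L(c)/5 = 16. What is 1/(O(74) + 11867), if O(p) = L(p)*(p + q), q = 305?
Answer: -1/18453 ≈ -5.4192e-5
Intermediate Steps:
L(c) = -80 (L(c) = -5*16 = -80)
O(p) = -24400 - 80*p (O(p) = -80*(p + 305) = -80*(305 + p) = -24400 - 80*p)
1/(O(74) + 11867) = 1/((-24400 - 80*74) + 11867) = 1/((-24400 - 5920) + 11867) = 1/(-30320 + 11867) = 1/(-18453) = -1/18453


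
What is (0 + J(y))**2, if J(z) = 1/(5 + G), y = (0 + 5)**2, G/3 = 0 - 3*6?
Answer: 1/2401 ≈ 0.00041649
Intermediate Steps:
G = -54 (G = 3*(0 - 3*6) = 3*(0 - 18) = 3*(-18) = -54)
y = 25 (y = 5**2 = 25)
J(z) = -1/49 (J(z) = 1/(5 - 54) = 1/(-49) = -1/49)
(0 + J(y))**2 = (0 - 1/49)**2 = (-1/49)**2 = 1/2401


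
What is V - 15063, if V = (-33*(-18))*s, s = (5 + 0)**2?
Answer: -213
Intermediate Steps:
s = 25 (s = 5**2 = 25)
V = 14850 (V = -33*(-18)*25 = 594*25 = 14850)
V - 15063 = 14850 - 15063 = -213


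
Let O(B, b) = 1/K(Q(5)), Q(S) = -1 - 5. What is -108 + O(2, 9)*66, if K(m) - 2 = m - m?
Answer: -75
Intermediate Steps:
Q(S) = -6
K(m) = 2 (K(m) = 2 + (m - m) = 2 + 0 = 2)
O(B, b) = ½ (O(B, b) = 1/2 = ½)
-108 + O(2, 9)*66 = -108 + (½)*66 = -108 + 33 = -75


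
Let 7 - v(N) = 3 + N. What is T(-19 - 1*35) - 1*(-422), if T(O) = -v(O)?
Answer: 364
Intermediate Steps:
v(N) = 4 - N (v(N) = 7 - (3 + N) = 7 + (-3 - N) = 4 - N)
T(O) = -4 + O (T(O) = -(4 - O) = -4 + O)
T(-19 - 1*35) - 1*(-422) = (-4 + (-19 - 1*35)) - 1*(-422) = (-4 + (-19 - 35)) + 422 = (-4 - 54) + 422 = -58 + 422 = 364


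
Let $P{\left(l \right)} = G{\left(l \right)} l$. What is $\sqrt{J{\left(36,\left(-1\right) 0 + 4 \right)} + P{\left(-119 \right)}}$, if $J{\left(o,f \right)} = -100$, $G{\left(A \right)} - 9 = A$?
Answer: $\sqrt{12990} \approx 113.97$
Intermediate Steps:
$G{\left(A \right)} = 9 + A$
$P{\left(l \right)} = l \left(9 + l\right)$ ($P{\left(l \right)} = \left(9 + l\right) l = l \left(9 + l\right)$)
$\sqrt{J{\left(36,\left(-1\right) 0 + 4 \right)} + P{\left(-119 \right)}} = \sqrt{-100 - 119 \left(9 - 119\right)} = \sqrt{-100 - -13090} = \sqrt{-100 + 13090} = \sqrt{12990}$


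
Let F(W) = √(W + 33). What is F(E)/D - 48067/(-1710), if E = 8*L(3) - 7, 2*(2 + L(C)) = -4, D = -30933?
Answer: 48067/1710 - I*√6/30933 ≈ 28.109 - 7.9187e-5*I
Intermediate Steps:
L(C) = -4 (L(C) = -2 + (½)*(-4) = -2 - 2 = -4)
E = -39 (E = 8*(-4) - 7 = -32 - 7 = -39)
F(W) = √(33 + W)
F(E)/D - 48067/(-1710) = √(33 - 39)/(-30933) - 48067/(-1710) = √(-6)*(-1/30933) - 48067*(-1/1710) = (I*√6)*(-1/30933) + 48067/1710 = -I*√6/30933 + 48067/1710 = 48067/1710 - I*√6/30933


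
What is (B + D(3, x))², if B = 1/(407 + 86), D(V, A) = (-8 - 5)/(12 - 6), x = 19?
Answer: 40998409/8749764 ≈ 4.6857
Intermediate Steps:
D(V, A) = -13/6
B = 1/493 ≈ 0.0020284
(B + D(3, x))² = (1/493 - 13/6)² = (-6403/2958)² = 40998409/8749764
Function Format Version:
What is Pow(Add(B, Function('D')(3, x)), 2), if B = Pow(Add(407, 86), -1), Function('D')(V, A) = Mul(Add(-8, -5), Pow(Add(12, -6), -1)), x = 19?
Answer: Rational(40998409, 8749764) ≈ 4.6857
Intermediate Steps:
Function('D')(V, A) = Rational(-13, 6) (Function('D')(V, A) = Mul(-13, Pow(6, -1)) = Mul(-13, Rational(1, 6)) = Rational(-13, 6))
B = Rational(1, 493) (B = Pow(493, -1) = Rational(1, 493) ≈ 0.0020284)
Pow(Add(B, Function('D')(3, x)), 2) = Pow(Add(Rational(1, 493), Rational(-13, 6)), 2) = Pow(Rational(-6403, 2958), 2) = Rational(40998409, 8749764)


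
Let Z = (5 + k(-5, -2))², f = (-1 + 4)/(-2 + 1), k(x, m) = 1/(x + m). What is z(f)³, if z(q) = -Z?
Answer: -1544804416/117649 ≈ -13131.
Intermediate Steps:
k(x, m) = 1/(m + x)
f = -3 (f = 3/(-1) = 3*(-1) = -3)
Z = 1156/49 (Z = (5 + 1/(-2 - 5))² = (5 + 1/(-7))² = (5 - ⅐)² = (34/7)² = 1156/49 ≈ 23.592)
z(q) = -1156/49 (z(q) = -1*1156/49 = -1156/49)
z(f)³ = (-1156/49)³ = -1544804416/117649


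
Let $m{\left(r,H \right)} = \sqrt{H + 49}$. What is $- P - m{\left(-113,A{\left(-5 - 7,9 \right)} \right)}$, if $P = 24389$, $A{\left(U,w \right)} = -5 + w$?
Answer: $-24389 - \sqrt{53} \approx -24396.0$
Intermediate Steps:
$m{\left(r,H \right)} = \sqrt{49 + H}$
$- P - m{\left(-113,A{\left(-5 - 7,9 \right)} \right)} = \left(-1\right) 24389 - \sqrt{49 + \left(-5 + 9\right)} = -24389 - \sqrt{49 + 4} = -24389 - \sqrt{53}$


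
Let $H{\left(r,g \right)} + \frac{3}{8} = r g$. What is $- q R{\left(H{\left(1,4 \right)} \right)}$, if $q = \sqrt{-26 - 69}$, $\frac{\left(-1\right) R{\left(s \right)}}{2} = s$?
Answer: $\frac{29 i \sqrt{95}}{4} \approx 70.664 i$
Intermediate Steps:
$H{\left(r,g \right)} = - \frac{3}{8} + g r$ ($H{\left(r,g \right)} = - \frac{3}{8} + r g = - \frac{3}{8} + g r$)
$R{\left(s \right)} = - 2 s$
$q = i \sqrt{95}$ ($q = \sqrt{-95} = i \sqrt{95} \approx 9.7468 i$)
$- q R{\left(H{\left(1,4 \right)} \right)} = - i \sqrt{95} \left(- 2 \left(- \frac{3}{8} + 4 \cdot 1\right)\right) = - i \sqrt{95} \left(- 2 \left(- \frac{3}{8} + 4\right)\right) = - i \sqrt{95} \left(\left(-2\right) \frac{29}{8}\right) = - i \sqrt{95} \left(- \frac{29}{4}\right) = \frac{29 i \sqrt{95}}{4}$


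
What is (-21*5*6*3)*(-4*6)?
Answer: 45360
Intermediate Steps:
(-21*5*6*3)*(-4*6) = -630*3*(-24) = -21*90*(-24) = -1890*(-24) = 45360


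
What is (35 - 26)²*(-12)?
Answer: -972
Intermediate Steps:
(35 - 26)²*(-12) = 9²*(-12) = 81*(-12) = -972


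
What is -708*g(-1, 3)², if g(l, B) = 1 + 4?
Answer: -17700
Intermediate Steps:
g(l, B) = 5
-708*g(-1, 3)² = -708*5² = -708*25 = -17700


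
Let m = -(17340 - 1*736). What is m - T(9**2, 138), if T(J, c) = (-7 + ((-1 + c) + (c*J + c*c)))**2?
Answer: -921260508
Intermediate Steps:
m = -16604 (m = -(17340 - 736) = -1*16604 = -16604)
T(J, c) = (-8 + c + c**2 + J*c)**2 (T(J, c) = (-7 + ((-1 + c) + (J*c + c**2)))**2 = (-7 + ((-1 + c) + (c**2 + J*c)))**2 = (-7 + (-1 + c + c**2 + J*c))**2 = (-8 + c + c**2 + J*c)**2)
m - T(9**2, 138) = -16604 - (-8 + 138 + 138**2 + 9**2*138)**2 = -16604 - (-8 + 138 + 19044 + 81*138)**2 = -16604 - (-8 + 138 + 19044 + 11178)**2 = -16604 - 1*30352**2 = -16604 - 1*921243904 = -16604 - 921243904 = -921260508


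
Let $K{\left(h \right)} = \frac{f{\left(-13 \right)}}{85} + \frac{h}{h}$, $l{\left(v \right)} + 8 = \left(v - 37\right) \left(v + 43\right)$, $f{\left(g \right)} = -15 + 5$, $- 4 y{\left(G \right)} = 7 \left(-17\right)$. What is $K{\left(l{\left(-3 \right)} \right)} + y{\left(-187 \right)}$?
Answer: $\frac{2083}{68} \approx 30.632$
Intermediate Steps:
$y{\left(G \right)} = \frac{119}{4}$ ($y{\left(G \right)} = - \frac{7 \left(-17\right)}{4} = \left(- \frac{1}{4}\right) \left(-119\right) = \frac{119}{4}$)
$f{\left(g \right)} = -10$
$l{\left(v \right)} = -8 + \left(-37 + v\right) \left(43 + v\right)$ ($l{\left(v \right)} = -8 + \left(v - 37\right) \left(v + 43\right) = -8 + \left(-37 + v\right) \left(43 + v\right)$)
$K{\left(h \right)} = \frac{15}{17}$ ($K{\left(h \right)} = - \frac{10}{85} + \frac{h}{h} = \left(-10\right) \frac{1}{85} + 1 = - \frac{2}{17} + 1 = \frac{15}{17}$)
$K{\left(l{\left(-3 \right)} \right)} + y{\left(-187 \right)} = \frac{15}{17} + \frac{119}{4} = \frac{2083}{68}$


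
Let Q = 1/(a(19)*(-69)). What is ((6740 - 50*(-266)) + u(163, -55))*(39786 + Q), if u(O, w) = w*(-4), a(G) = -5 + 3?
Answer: 55618450970/69 ≈ 8.0606e+8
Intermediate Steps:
a(G) = -2
u(O, w) = -4*w
Q = 1/138 (Q = 1/(-2*(-69)) = 1/138 ≈ 0.0072464)
((6740 - 50*(-266)) + u(163, -55))*(39786 + Q) = ((6740 - 50*(-266)) - 4*(-55))*(39786 + 1/138) = ((6740 - 1*(-13300)) + 220)*(5490469/138) = ((6740 + 13300) + 220)*(5490469/138) = (20040 + 220)*(5490469/138) = 20260*(5490469/138) = 55618450970/69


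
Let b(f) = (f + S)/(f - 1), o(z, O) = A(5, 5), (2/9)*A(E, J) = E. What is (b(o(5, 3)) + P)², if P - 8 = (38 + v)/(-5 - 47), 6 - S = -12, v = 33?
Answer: 362788209/4999696 ≈ 72.562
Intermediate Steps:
S = 18 (S = 6 - 1*(-12) = 6 + 12 = 18)
A(E, J) = 9*E/2
o(z, O) = 45/2 (o(z, O) = (9/2)*5 = 45/2)
b(f) = (18 + f)/(-1 + f) (b(f) = (f + 18)/(f - 1) = (18 + f)/(-1 + f))
P = 345/52 (P = 8 + (38 + 33)/(-5 - 47) = 8 + 71/(-52) = 8 + 71*(-1/52) = 8 - 71/52 = 345/52 ≈ 6.6346)
(b(o(5, 3)) + P)² = ((18 + 45/2)/(-1 + 45/2) + 345/52)² = ((81/2)/(43/2) + 345/52)² = ((2/43)*(81/2) + 345/52)² = (81/43 + 345/52)² = (19047/2236)² = 362788209/4999696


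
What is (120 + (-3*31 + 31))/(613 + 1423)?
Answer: 29/1018 ≈ 0.028487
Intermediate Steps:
(120 + (-3*31 + 31))/(613 + 1423) = (120 + (-93 + 31))/2036 = (120 - 62)*(1/2036) = 58*(1/2036) = 29/1018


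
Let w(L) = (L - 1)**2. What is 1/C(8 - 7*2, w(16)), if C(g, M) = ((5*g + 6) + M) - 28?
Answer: 1/173 ≈ 0.0057803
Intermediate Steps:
w(L) = (-1 + L)**2
C(g, M) = -22 + M + 5*g (C(g, M) = ((6 + 5*g) + M) - 28 = (6 + M + 5*g) - 28 = -22 + M + 5*g)
1/C(8 - 7*2, w(16)) = 1/(-22 + (-1 + 16)**2 + 5*(8 - 7*2)) = 1/(-22 + 15**2 + 5*(8 - 14)) = 1/(-22 + 225 + 5*(-6)) = 1/(-22 + 225 - 30) = 1/173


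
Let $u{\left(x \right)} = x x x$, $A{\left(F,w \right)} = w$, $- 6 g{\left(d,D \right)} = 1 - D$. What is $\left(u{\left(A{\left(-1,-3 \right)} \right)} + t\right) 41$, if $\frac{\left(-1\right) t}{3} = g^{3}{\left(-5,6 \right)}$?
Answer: $- \frac{84829}{72} \approx -1178.2$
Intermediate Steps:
$g{\left(d,D \right)} = - \frac{1}{6} + \frac{D}{6}$ ($g{\left(d,D \right)} = - \frac{1 - D}{6} = - \frac{1}{6} + \frac{D}{6}$)
$t = - \frac{125}{72}$ ($t = - 3 \left(- \frac{1}{6} + \frac{1}{6} \cdot 6\right)^{3} = - 3 \left(- \frac{1}{6} + 1\right)^{3} = - 3 \left(\frac{5}{6}\right)^{3} = \left(-3\right) \frac{125}{216} = - \frac{125}{72} \approx -1.7361$)
$u{\left(x \right)} = x^{3}$ ($u{\left(x \right)} = x^{2} x = x^{3}$)
$\left(u{\left(A{\left(-1,-3 \right)} \right)} + t\right) 41 = \left(\left(-3\right)^{3} - \frac{125}{72}\right) 41 = \left(-27 - \frac{125}{72}\right) 41 = \left(- \frac{2069}{72}\right) 41 = - \frac{84829}{72}$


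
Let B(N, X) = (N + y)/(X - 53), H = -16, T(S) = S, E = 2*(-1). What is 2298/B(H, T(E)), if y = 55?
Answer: -42130/13 ≈ -3240.8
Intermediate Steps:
E = -2
B(N, X) = (55 + N)/(-53 + X) (B(N, X) = (N + 55)/(X - 53) = (55 + N)/(-53 + X))
2298/B(H, T(E)) = 2298/(((55 - 16)/(-53 - 2))) = 2298/((39/(-55))) = 2298/((-1/55*39)) = 2298/(-39/55) = 2298*(-55/39) = -42130/13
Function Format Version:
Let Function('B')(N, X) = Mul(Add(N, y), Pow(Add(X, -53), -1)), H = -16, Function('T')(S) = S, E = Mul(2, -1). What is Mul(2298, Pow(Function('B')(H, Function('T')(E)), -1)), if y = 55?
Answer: Rational(-42130, 13) ≈ -3240.8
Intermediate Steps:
E = -2
Function('B')(N, X) = Mul(Pow(Add(-53, X), -1), Add(55, N)) (Function('B')(N, X) = Mul(Add(N, 55), Pow(Add(X, -53), -1)) = Mul(Add(55, N), Pow(Add(-53, X), -1)) = Mul(Pow(Add(-53, X), -1), Add(55, N)))
Mul(2298, Pow(Function('B')(H, Function('T')(E)), -1)) = Mul(2298, Pow(Mul(Pow(Add(-53, -2), -1), Add(55, -16)), -1)) = Mul(2298, Pow(Mul(Pow(-55, -1), 39), -1)) = Mul(2298, Pow(Mul(Rational(-1, 55), 39), -1)) = Mul(2298, Pow(Rational(-39, 55), -1)) = Mul(2298, Rational(-55, 39)) = Rational(-42130, 13)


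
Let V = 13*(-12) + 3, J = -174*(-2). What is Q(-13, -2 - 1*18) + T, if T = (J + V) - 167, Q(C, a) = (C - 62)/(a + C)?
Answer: 333/11 ≈ 30.273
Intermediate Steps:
J = 348
V = -153 (V = -156 + 3 = -153)
Q(C, a) = (-62 + C)/(C + a)
T = 28 (T = (348 - 153) - 167 = 195 - 167 = 28)
Q(-13, -2 - 1*18) + T = (-62 - 13)/(-13 + (-2 - 1*18)) + 28 = -75/(-13 + (-2 - 18)) + 28 = -75/(-13 - 20) + 28 = -75/(-33) + 28 = -1/33*(-75) + 28 = 25/11 + 28 = 333/11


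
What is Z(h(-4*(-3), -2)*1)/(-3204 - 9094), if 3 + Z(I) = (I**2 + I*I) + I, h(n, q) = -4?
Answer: -25/12298 ≈ -0.0020328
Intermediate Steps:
Z(I) = -3 + I + 2*I**2 (Z(I) = -3 + ((I**2 + I*I) + I) = -3 + ((I**2 + I**2) + I) = -3 + (2*I**2 + I) = -3 + (I + 2*I**2) = -3 + I + 2*I**2)
Z(h(-4*(-3), -2)*1)/(-3204 - 9094) = (-3 - 4*1 + 2*(-4*1)**2)/(-3204 - 9094) = (-3 - 4 + 2*(-4)**2)/(-12298) = (-3 - 4 + 2*16)*(-1/12298) = (-3 - 4 + 32)*(-1/12298) = 25*(-1/12298) = -25/12298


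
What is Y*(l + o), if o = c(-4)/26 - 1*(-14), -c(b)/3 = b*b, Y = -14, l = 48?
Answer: -10948/13 ≈ -842.15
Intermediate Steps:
c(b) = -3*b² (c(b) = -3*b*b = -3*b²)
o = 158/13 (o = -3*(-4)²/26 - 1*(-14) = -3*16*(1/26) + 14 = -48*1/26 + 14 = -24/13 + 14 = 158/13 ≈ 12.154)
Y*(l + o) = -14*(48 + 158/13) = -14*782/13 = -10948/13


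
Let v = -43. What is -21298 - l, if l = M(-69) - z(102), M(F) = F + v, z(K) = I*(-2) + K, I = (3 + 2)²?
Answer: -21134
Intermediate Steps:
I = 25 (I = 5² = 25)
z(K) = -50 + K (z(K) = 25*(-2) + K = -50 + K)
M(F) = -43 + F (M(F) = F - 43 = -43 + F)
l = -164 (l = (-43 - 69) - (-50 + 102) = -112 - 1*52 = -112 - 52 = -164)
-21298 - l = -21298 - 1*(-164) = -21298 + 164 = -21134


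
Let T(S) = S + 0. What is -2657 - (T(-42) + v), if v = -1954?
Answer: -661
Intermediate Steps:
T(S) = S
-2657 - (T(-42) + v) = -2657 - (-42 - 1954) = -2657 - 1*(-1996) = -2657 + 1996 = -661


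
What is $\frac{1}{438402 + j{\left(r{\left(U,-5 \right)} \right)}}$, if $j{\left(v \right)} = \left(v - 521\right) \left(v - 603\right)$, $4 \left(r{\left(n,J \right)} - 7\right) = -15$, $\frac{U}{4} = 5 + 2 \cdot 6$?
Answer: $\frac{16}{11982761} \approx 1.3353 \cdot 10^{-6}$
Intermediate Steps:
$U = 68$ ($U = 4 \left(5 + 2 \cdot 6\right) = 4 \left(5 + 12\right) = 4 \cdot 17 = 68$)
$r{\left(n,J \right)} = \frac{13}{4}$ ($r{\left(n,J \right)} = 7 + \frac{1}{4} \left(-15\right) = 7 - \frac{15}{4} = \frac{13}{4}$)
$j{\left(v \right)} = \left(-603 + v\right) \left(-521 + v\right)$ ($j{\left(v \right)} = \left(-521 + v\right) \left(-603 + v\right) = \left(-603 + v\right) \left(-521 + v\right)$)
$\frac{1}{438402 + j{\left(r{\left(U,-5 \right)} \right)}} = \frac{1}{438402 + \left(314163 + \left(\frac{13}{4}\right)^{2} - 3653\right)} = \frac{1}{438402 + \left(314163 + \frac{169}{16} - 3653\right)} = \frac{1}{438402 + \frac{4968329}{16}} = \frac{1}{\frac{11982761}{16}} = \frac{16}{11982761}$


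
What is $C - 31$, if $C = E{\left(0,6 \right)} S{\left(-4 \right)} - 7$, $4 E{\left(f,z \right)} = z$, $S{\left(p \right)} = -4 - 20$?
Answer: $-74$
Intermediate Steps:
$S{\left(p \right)} = -24$ ($S{\left(p \right)} = -4 - 20 = -24$)
$E{\left(f,z \right)} = \frac{z}{4}$
$C = -43$ ($C = \frac{1}{4} \cdot 6 \left(-24\right) - 7 = \frac{3}{2} \left(-24\right) - 7 = -36 - 7 = -43$)
$C - 31 = -43 - 31 = -74$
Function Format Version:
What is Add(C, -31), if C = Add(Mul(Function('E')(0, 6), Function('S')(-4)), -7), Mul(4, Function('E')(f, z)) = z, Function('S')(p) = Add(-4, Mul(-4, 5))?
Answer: -74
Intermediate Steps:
Function('S')(p) = -24 (Function('S')(p) = Add(-4, -20) = -24)
Function('E')(f, z) = Mul(Rational(1, 4), z)
C = -43 (C = Add(Mul(Mul(Rational(1, 4), 6), -24), -7) = Add(Mul(Rational(3, 2), -24), -7) = Add(-36, -7) = -43)
Add(C, -31) = Add(-43, -31) = -74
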